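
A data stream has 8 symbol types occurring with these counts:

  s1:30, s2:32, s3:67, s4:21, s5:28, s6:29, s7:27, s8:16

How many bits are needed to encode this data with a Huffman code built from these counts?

720

Merge the two smallest weights repeatedly:
merge s8(16) and s4(21): 37
merge s7(27) and s5(28): 55
merge s6(29) and s1(30): 59
merge s2(32) and 37: 69
merge 55 and 59: 114
merge s3(67) and 69: 136
merge 114 and 136: 250
Each symbol's bit-cost is frequency × depth; summing gives 720 bits (equivalently 37 + 55 + 59 + 69 + 114 + 136 + 250).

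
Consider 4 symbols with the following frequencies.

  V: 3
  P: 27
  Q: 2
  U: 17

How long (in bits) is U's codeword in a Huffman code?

2

Huffman merges, smallest pair first:
merge Q(2) and V(3): 5
merge 5 and U(17): 22
merge 22 and P(27): 49
U's leaf is at depth 2, giving a 2-bit codeword.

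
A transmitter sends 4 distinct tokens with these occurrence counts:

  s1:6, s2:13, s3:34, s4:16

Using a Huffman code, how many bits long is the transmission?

123

Merge the two smallest weights repeatedly:
merge s1(6) and s2(13): 19
merge s4(16) and 19: 35
merge s3(34) and 35: 69
Total encoded bits = sum of merged weights = 19 + 35 + 69 = 123.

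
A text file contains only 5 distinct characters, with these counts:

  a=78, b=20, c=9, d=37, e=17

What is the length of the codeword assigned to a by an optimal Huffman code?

1

Repeatedly merge the two smallest:
merge c(9) and e(17): 26
merge b(20) and 26: 46
merge d(37) and 46: 83
merge a(78) and 83: 161
a sits one level below the root: a 1-bit codeword.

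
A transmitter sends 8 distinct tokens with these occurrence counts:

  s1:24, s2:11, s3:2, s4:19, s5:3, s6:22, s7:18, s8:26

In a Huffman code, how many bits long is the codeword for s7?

Huffman merges, smallest pair first:
s3(2) + s5(3) → 5
5 + s2(11) → 16
16 + s7(18) → 34
s4(19) + s6(22) → 41
s1(24) + s8(26) → 50
34 + 41 → 75
50 + 75 → 125
s7's leaf is at depth 3, giving a 3-bit codeword.

3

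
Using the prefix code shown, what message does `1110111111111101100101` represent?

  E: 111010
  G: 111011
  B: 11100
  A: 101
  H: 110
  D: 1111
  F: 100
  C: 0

GDDCHCA

Read left to right; each codeword is recognised as soon as it completes (prefix code):
  111011→G | 1111→D | 1111→D | 0→C | 110→H | 0→C | 101→A
Decoded message: GDDCHCA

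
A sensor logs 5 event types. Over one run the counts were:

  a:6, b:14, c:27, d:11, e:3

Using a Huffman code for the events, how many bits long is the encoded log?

Greedily combine the two least-frequent nodes:
e(3) + a(6) → 9
9 + d(11) → 20
b(14) + 20 → 34
c(27) + 34 → 61
Total encoded bits = sum of merged weights = 9 + 20 + 34 + 61 = 124.

124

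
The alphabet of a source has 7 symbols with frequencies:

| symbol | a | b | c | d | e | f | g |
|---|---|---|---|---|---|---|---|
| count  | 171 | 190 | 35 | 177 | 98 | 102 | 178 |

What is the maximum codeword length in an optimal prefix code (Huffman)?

4

Merge the two lowest-weight nodes at each step:
combine c(35), e(98) → 133
combine f(102), 133 → 235
combine a(171), d(177) → 348
combine g(178), b(190) → 368
combine 235, 348 → 583
combine 368, 583 → 951
The rarest symbols sit at the bottom; the longest codeword is 4 bits.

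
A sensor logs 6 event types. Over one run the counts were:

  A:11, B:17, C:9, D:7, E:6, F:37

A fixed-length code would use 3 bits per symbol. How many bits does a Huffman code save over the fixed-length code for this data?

Fixed-length: 3 bits × 87 symbols = 261 bits.
Huffman merges:
E(6) + D(7) → 13
C(9) + A(11) → 20
13 + B(17) → 30
20 + 30 → 50
F(37) + 50 → 87
Huffman total = 13 + 20 + 30 + 50 + 87 = 200 bits.
Saving = 261 − 200 = 61 bits.

61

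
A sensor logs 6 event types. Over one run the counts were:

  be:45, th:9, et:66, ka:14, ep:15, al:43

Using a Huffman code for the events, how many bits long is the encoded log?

445

Greedily combine the two least-frequent nodes:
merge th(9) and ka(14): 23
merge ep(15) and 23: 38
merge 38 and al(43): 81
merge be(45) and et(66): 111
merge 81 and 111: 192
Each symbol's bit-cost is frequency × depth; summing gives 445 bits (equivalently 23 + 38 + 81 + 111 + 192).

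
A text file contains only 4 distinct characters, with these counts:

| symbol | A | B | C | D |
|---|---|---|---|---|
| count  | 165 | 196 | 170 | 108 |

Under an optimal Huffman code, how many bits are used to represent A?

2

Build the tree from the bottom:
D(108) + A(165) → 273
C(170) + B(196) → 366
273 + 366 → 639
The subtree containing A is merged 2 times, so code length = 2.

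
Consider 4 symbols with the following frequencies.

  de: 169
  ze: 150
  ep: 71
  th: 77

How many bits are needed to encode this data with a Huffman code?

913

Greedily combine the two least-frequent nodes:
ep(71) + th(77) → 148
148 + ze(150) → 298
de(169) + 298 → 467
Total encoded bits = sum of merged weights = 148 + 298 + 467 = 913.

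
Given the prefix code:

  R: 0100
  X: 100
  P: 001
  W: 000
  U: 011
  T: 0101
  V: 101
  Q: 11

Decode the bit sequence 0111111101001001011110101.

Read left to right; each codeword is recognised as soon as it completes (prefix code):
  011→U | 11→Q | 11→Q | 101→V | 001→P | 001→P | 011→U | 11→Q | 0101→T
Decoded message: UQQVPPUQT

UQQVPPUQT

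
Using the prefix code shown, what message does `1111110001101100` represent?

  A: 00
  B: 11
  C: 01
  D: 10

Read left to right; each codeword is recognised as soon as it completes (prefix code):
  11→B | 11→B | 11→B | 00→A | 01→C | 10→D | 11→B | 00→A
Decoded message: BBBACDBA

BBBACDBA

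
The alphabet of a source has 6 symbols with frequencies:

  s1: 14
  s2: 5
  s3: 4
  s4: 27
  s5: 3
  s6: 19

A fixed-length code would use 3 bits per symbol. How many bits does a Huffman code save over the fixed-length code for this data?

Fixed-length: 3 bits × 72 symbols = 216 bits.
Huffman merges:
merge s5(3) and s3(4): 7
merge s2(5) and 7: 12
merge 12 and s1(14): 26
merge s6(19) and 26: 45
merge s4(27) and 45: 72
Huffman total = 7 + 12 + 26 + 45 + 72 = 162 bits.
Saving = 216 − 162 = 54 bits.

54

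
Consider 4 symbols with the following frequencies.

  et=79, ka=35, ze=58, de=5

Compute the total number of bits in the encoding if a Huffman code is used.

Merge the two smallest weights repeatedly:
de(5) + ka(35) → 40
40 + ze(58) → 98
et(79) + 98 → 177
Each symbol's bit-cost is frequency × depth; summing gives 315 bits (equivalently 40 + 98 + 177).

315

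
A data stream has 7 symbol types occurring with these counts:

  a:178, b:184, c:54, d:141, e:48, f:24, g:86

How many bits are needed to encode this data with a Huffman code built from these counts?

1840

Merge the two smallest weights repeatedly:
f(24) + e(48) → 72
c(54) + 72 → 126
g(86) + 126 → 212
d(141) + a(178) → 319
b(184) + 212 → 396
319 + 396 → 715
Each symbol's bit-cost is frequency × depth; summing gives 1840 bits (equivalently 72 + 126 + 212 + 319 + 396 + 715).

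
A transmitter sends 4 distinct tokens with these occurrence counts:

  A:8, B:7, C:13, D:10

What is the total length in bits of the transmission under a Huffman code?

Greedily combine the two least-frequent nodes:
B(7) + A(8) → 15
D(10) + C(13) → 23
15 + 23 → 38
Each symbol's bit-cost is frequency × depth; summing gives 76 bits (equivalently 15 + 23 + 38).

76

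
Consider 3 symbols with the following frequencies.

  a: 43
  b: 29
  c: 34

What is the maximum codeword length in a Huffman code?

2

Merge the two lowest-weight nodes at each step:
merge b(29) and c(34): 63
merge a(43) and 63: 106
The first pair merged (b, c) ends up deepest, at depth 2.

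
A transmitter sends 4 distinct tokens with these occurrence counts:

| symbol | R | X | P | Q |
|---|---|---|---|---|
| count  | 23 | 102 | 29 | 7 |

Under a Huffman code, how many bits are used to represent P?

Repeatedly merge the two smallest:
combine Q(7), R(23) → 30
combine P(29), 30 → 59
combine 59, X(102) → 161
P's leaf is at depth 2, giving a 2-bit codeword.

2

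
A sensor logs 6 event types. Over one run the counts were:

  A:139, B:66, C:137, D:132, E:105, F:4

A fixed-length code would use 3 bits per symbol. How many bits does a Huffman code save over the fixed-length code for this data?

Fixed-length: 3 bits × 583 symbols = 1749 bits.
Huffman merges:
merge F(4) and B(66): 70
merge 70 and E(105): 175
merge D(132) and C(137): 269
merge A(139) and 175: 314
merge 269 and 314: 583
Huffman total = 70 + 175 + 269 + 314 + 583 = 1411 bits.
Saving = 1749 − 1411 = 338 bits.

338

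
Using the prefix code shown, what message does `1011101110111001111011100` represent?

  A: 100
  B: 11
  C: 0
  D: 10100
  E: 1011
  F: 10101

Read left to right; each codeword is recognised as soon as it completes (prefix code):
  1011→E | 1011→E | 1011→E | 100→A | 11→B | 11→B | 0→C | 11→B | 100→A
Decoded message: EEEABBCBA

EEEABBCBA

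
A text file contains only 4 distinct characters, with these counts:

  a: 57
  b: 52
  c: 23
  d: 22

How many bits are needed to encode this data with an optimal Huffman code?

Merge the two smallest weights repeatedly:
merge d(22) and c(23): 45
merge 45 and b(52): 97
merge a(57) and 97: 154
Each symbol's bit-cost is frequency × depth; summing gives 296 bits (equivalently 45 + 97 + 154).

296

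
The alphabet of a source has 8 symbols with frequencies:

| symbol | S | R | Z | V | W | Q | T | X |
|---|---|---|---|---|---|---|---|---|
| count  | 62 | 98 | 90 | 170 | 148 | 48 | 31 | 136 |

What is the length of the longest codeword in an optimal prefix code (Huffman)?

Merge the two lowest-weight nodes at each step:
merge T(31) and Q(48): 79
merge S(62) and 79: 141
merge Z(90) and R(98): 188
merge X(136) and 141: 277
merge W(148) and V(170): 318
merge 188 and 277: 465
merge 318 and 465: 783
The rarest symbols sit at the bottom; the longest codeword is 5 bits.

5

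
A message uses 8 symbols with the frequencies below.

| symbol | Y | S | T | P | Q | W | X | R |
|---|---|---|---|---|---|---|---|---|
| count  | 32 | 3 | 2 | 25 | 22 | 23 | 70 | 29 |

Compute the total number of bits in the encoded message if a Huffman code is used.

548

Greedily combine the two least-frequent nodes:
combine T(2), S(3) → 5
combine 5, Q(22) → 27
combine W(23), P(25) → 48
combine 27, R(29) → 56
combine Y(32), 48 → 80
combine 56, X(70) → 126
combine 80, 126 → 206
Total encoded bits = sum of merged weights = 5 + 27 + 48 + 56 + 80 + 126 + 206 = 548.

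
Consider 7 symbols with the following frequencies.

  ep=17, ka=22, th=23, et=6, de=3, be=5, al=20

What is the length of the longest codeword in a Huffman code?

Merge the two lowest-weight nodes at each step:
combine de(3), be(5) → 8
combine et(6), 8 → 14
combine 14, ep(17) → 31
combine al(20), ka(22) → 42
combine th(23), 31 → 54
combine 42, 54 → 96
The first pair merged (de, be) ends up deepest, at depth 5.

5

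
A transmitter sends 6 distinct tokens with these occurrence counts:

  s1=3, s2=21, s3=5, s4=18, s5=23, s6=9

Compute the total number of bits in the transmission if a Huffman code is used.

183

Build the Huffman tree bottom-up:
s1(3) + s3(5) → 8
8 + s6(9) → 17
17 + s4(18) → 35
s2(21) + s5(23) → 44
35 + 44 → 79
Each symbol's bit-cost is frequency × depth; summing gives 183 bits (equivalently 8 + 17 + 35 + 44 + 79).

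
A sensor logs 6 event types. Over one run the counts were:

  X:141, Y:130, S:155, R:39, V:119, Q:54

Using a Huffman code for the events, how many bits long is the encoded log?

1581

Greedily combine the two least-frequent nodes:
combine R(39), Q(54) → 93
combine 93, V(119) → 212
combine Y(130), X(141) → 271
combine S(155), 212 → 367
combine 271, 367 → 638
Each symbol's bit-cost is frequency × depth; summing gives 1581 bits (equivalently 93 + 212 + 271 + 367 + 638).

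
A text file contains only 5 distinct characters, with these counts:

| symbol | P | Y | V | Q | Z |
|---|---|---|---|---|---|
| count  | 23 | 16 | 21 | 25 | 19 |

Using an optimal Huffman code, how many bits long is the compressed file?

243

Merge the two smallest weights repeatedly:
combine Y(16), Z(19) → 35
combine V(21), P(23) → 44
combine Q(25), 35 → 60
combine 44, 60 → 104
Total encoded bits = sum of merged weights = 35 + 44 + 60 + 104 = 243.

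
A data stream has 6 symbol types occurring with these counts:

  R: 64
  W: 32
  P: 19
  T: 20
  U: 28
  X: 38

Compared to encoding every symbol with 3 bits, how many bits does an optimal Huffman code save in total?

102

Fixed-length: 3 bits × 201 symbols = 603 bits.
Huffman merges:
combine P(19), T(20) → 39
combine U(28), W(32) → 60
combine X(38), 39 → 77
combine 60, R(64) → 124
combine 77, 124 → 201
Huffman total = 39 + 60 + 77 + 124 + 201 = 501 bits.
Saving = 603 − 501 = 102 bits.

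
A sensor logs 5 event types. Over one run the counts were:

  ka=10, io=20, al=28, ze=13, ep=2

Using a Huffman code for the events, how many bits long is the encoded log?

Build the Huffman tree bottom-up:
merge ep(2) and ka(10): 12
merge 12 and ze(13): 25
merge io(20) and 25: 45
merge al(28) and 45: 73
Each symbol's bit-cost is frequency × depth; summing gives 155 bits (equivalently 12 + 25 + 45 + 73).

155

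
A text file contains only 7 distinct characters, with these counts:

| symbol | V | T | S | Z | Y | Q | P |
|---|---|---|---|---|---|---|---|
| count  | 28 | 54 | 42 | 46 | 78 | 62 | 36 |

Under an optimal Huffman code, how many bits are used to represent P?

Repeatedly merge the two smallest:
combine V(28), P(36) → 64
combine S(42), Z(46) → 88
combine T(54), Q(62) → 116
combine 64, Y(78) → 142
combine 88, 116 → 204
combine 142, 204 → 346
P sits 3 levels below the root, so its codeword is 3 bits.

3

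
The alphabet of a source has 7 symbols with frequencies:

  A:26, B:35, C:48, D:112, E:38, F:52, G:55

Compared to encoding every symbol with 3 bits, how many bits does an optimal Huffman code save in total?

Fixed-length: 3 bits × 366 symbols = 1098 bits.
Huffman merges:
A(26) + B(35) → 61
E(38) + C(48) → 86
F(52) + G(55) → 107
61 + 86 → 147
107 + D(112) → 219
147 + 219 → 366
Huffman total = 61 + 86 + 107 + 147 + 219 + 366 = 986 bits.
Saving = 1098 − 986 = 112 bits.

112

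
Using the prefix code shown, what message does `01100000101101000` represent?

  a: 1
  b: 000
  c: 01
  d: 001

cabdcacb

Read left to right; each codeword is recognised as soon as it completes (prefix code):
  01→c | 1→a | 000→b | 001→d | 01→c | 1→a | 01→c | 000→b
Decoded message: cabdcacb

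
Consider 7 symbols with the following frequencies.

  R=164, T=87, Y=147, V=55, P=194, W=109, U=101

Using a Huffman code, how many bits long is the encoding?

2355

Greedily combine the two least-frequent nodes:
combine V(55), T(87) → 142
combine U(101), W(109) → 210
combine 142, Y(147) → 289
combine R(164), P(194) → 358
combine 210, 289 → 499
combine 358, 499 → 857
Total encoded bits = sum of merged weights = 142 + 210 + 289 + 358 + 499 + 857 = 2355.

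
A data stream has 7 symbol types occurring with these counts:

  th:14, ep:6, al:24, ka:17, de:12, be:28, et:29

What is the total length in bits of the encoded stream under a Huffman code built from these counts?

Build the Huffman tree bottom-up:
merge ep(6) and de(12): 18
merge th(14) and ka(17): 31
merge 18 and al(24): 42
merge be(28) and et(29): 57
merge 31 and 42: 73
merge 57 and 73: 130
Total encoded bits = sum of merged weights = 18 + 31 + 42 + 57 + 73 + 130 = 351.

351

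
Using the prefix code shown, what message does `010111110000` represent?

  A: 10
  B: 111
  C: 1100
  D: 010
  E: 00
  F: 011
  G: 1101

DBCE

Read left to right; each codeword is recognised as soon as it completes (prefix code):
  010→D | 111→B | 1100→C | 00→E
Decoded message: DBCE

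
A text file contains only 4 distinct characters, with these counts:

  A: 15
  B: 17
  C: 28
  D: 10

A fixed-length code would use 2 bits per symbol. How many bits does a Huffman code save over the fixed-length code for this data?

3

Fixed-length: 2 bits × 70 symbols = 140 bits.
Huffman merges:
merge D(10) and A(15): 25
merge B(17) and 25: 42
merge C(28) and 42: 70
Huffman total = 25 + 42 + 70 = 137 bits.
Saving = 140 − 137 = 3 bits.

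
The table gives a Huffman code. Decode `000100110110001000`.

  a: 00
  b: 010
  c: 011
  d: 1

Read left to right; each codeword is recognised as soon as it completes (prefix code):
  00→a | 010→b | 011→c | 011→c | 00→a | 010→b | 00→a
Decoded message: abccaba

abccaba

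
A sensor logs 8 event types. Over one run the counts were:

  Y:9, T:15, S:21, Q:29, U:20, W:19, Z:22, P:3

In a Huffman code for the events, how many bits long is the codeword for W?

Huffman merges, smallest pair first:
P(3) + Y(9) → 12
12 + T(15) → 27
W(19) + U(20) → 39
S(21) + Z(22) → 43
27 + Q(29) → 56
39 + 43 → 82
56 + 82 → 138
W's leaf is at depth 3, giving a 3-bit codeword.

3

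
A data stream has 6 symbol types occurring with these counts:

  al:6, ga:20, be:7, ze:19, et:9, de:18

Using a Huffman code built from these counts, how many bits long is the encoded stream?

Build the Huffman tree bottom-up:
al(6) + be(7) → 13
et(9) + 13 → 22
de(18) + ze(19) → 37
ga(20) + 22 → 42
37 + 42 → 79
Each symbol's bit-cost is frequency × depth; summing gives 193 bits (equivalently 13 + 22 + 37 + 42 + 79).

193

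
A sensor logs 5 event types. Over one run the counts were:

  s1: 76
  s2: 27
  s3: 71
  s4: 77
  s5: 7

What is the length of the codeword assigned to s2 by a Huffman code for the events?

Repeatedly merge the two smallest:
s5(7) + s2(27) → 34
34 + s3(71) → 105
s1(76) + s4(77) → 153
105 + 153 → 258
s2 sits 3 levels below the root, so its codeword is 3 bits.

3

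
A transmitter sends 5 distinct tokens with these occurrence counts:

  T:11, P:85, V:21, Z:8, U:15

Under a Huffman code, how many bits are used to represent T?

Build the tree from the bottom:
combine Z(8), T(11) → 19
combine U(15), 19 → 34
combine V(21), 34 → 55
combine 55, P(85) → 140
T's leaf is at depth 4, giving a 4-bit codeword.

4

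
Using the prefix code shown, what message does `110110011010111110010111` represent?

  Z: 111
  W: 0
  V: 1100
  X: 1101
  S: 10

Read left to right; each codeword is recognised as soon as it completes (prefix code):
  1101→X | 10→S | 0→W | 1101→X | 0→W | 111→Z | 1100→V | 10→S | 111→Z
Decoded message: XSWXWZVSZ

XSWXWZVSZ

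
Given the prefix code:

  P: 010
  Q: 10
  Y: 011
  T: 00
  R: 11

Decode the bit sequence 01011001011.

PRTQR

Read left to right; each codeword is recognised as soon as it completes (prefix code):
  010→P | 11→R | 00→T | 10→Q | 11→R
Decoded message: PRTQR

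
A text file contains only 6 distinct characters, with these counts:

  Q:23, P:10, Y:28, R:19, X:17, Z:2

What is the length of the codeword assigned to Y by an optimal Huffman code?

Repeatedly merge the two smallest:
combine Z(2), P(10) → 12
combine 12, X(17) → 29
combine R(19), Q(23) → 42
combine Y(28), 29 → 57
combine 42, 57 → 99
Y's leaf is at depth 2, giving a 2-bit codeword.

2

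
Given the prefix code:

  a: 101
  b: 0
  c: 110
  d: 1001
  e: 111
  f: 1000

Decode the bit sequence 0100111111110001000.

Read left to right; each codeword is recognised as soon as it completes (prefix code):
  0→b | 1001→d | 111→e | 111→e | 1000→f | 1000→f
Decoded message: bdeeff

bdeeff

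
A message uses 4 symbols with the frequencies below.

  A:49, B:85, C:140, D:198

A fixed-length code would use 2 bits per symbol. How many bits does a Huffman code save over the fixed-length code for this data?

64

Fixed-length: 2 bits × 472 symbols = 944 bits.
Huffman merges:
merge A(49) and B(85): 134
merge 134 and C(140): 274
merge D(198) and 274: 472
Huffman total = 134 + 274 + 472 = 880 bits.
Saving = 944 − 880 = 64 bits.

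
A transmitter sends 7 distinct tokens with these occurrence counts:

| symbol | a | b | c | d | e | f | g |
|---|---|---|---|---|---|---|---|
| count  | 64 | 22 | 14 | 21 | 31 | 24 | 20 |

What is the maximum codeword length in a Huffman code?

3

Merge the two lowest-weight nodes at each step:
combine c(14), g(20) → 34
combine d(21), b(22) → 43
combine f(24), e(31) → 55
combine 34, 43 → 77
combine 55, a(64) → 119
combine 77, 119 → 196
Maximum depth reached is 3.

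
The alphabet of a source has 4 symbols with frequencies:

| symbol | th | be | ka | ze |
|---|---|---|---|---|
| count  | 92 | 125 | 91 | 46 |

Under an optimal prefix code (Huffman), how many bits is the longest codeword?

Merge the two lowest-weight nodes at each step:
combine ze(46), ka(91) → 137
combine th(92), be(125) → 217
combine 137, 217 → 354
Maximum depth reached is 2.

2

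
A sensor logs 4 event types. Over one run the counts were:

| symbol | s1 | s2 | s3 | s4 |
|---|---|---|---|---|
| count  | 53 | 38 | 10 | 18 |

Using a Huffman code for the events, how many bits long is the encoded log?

Merge the two smallest weights repeatedly:
merge s3(10) and s4(18): 28
merge 28 and s2(38): 66
merge s1(53) and 66: 119
Total encoded bits = sum of merged weights = 28 + 66 + 119 = 213.

213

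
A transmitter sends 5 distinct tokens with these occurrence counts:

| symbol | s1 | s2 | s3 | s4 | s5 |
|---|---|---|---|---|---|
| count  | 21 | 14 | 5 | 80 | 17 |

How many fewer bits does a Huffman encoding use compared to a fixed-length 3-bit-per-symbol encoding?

162

Fixed-length: 3 bits × 137 symbols = 411 bits.
Huffman merges:
combine s3(5), s2(14) → 19
combine s5(17), 19 → 36
combine s1(21), 36 → 57
combine 57, s4(80) → 137
Huffman total = 19 + 36 + 57 + 137 = 249 bits.
Saving = 411 − 249 = 162 bits.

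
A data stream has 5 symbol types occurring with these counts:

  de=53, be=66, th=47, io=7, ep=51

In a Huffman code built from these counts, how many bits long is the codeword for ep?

Build the tree from the bottom:
io(7) + th(47) → 54
ep(51) + de(53) → 104
54 + be(66) → 120
104 + 120 → 224
The subtree containing ep is merged 2 times, so code length = 2.

2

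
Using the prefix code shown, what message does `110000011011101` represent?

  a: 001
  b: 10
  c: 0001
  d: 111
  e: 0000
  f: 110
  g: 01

fefdg

Read left to right; each codeword is recognised as soon as it completes (prefix code):
  110→f | 0000→e | 110→f | 111→d | 01→g
Decoded message: fefdg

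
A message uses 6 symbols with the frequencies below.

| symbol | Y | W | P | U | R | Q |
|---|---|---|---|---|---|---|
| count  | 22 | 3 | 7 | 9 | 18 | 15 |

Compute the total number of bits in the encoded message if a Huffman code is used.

177

Merge the two smallest weights repeatedly:
merge W(3) and P(7): 10
merge U(9) and 10: 19
merge Q(15) and R(18): 33
merge 19 and Y(22): 41
merge 33 and 41: 74
Each symbol's bit-cost is frequency × depth; summing gives 177 bits (equivalently 10 + 19 + 33 + 41 + 74).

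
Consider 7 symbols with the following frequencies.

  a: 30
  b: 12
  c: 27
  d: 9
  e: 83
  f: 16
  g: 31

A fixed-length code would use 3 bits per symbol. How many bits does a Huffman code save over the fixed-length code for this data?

Fixed-length: 3 bits × 208 symbols = 624 bits.
Huffman merges:
combine d(9), b(12) → 21
combine f(16), 21 → 37
combine c(27), a(30) → 57
combine g(31), 37 → 68
combine 57, 68 → 125
combine e(83), 125 → 208
Huffman total = 21 + 37 + 57 + 68 + 125 + 208 = 516 bits.
Saving = 624 − 516 = 108 bits.

108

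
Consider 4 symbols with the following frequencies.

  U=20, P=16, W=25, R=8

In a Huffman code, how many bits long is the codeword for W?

1

Repeatedly merge the two smallest:
merge R(8) and P(16): 24
merge U(20) and 24: 44
merge W(25) and 44: 69
W sits one level below the root: a 1-bit codeword.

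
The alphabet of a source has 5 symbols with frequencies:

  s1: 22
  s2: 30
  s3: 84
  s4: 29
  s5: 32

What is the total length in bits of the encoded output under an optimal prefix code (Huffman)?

423

Greedily combine the two least-frequent nodes:
merge s1(22) and s4(29): 51
merge s2(30) and s5(32): 62
merge 51 and 62: 113
merge s3(84) and 113: 197
The encoded length is the sum of every internal node's weight: 51 + 62 + 113 + 197 = 423 bits.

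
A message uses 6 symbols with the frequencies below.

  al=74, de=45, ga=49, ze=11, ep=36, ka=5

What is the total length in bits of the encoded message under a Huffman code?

Merge the two smallest weights repeatedly:
merge ka(5) and ze(11): 16
merge 16 and ep(36): 52
merge de(45) and ga(49): 94
merge 52 and al(74): 126
merge 94 and 126: 220
The encoded length is the sum of every internal node's weight: 16 + 52 + 94 + 126 + 220 = 508 bits.

508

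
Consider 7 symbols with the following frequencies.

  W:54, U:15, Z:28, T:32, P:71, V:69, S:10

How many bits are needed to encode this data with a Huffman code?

Merge the two smallest weights repeatedly:
combine S(10), U(15) → 25
combine 25, Z(28) → 53
combine T(32), 53 → 85
combine W(54), V(69) → 123
combine P(71), 85 → 156
combine 123, 156 → 279
Total encoded bits = sum of merged weights = 25 + 53 + 85 + 123 + 156 + 279 = 721.

721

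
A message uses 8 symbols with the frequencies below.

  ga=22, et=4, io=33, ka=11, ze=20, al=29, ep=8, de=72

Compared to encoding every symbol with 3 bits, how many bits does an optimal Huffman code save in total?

Fixed-length: 3 bits × 199 symbols = 597 bits.
Huffman merges:
combine et(4), ep(8) → 12
combine ka(11), 12 → 23
combine ze(20), ga(22) → 42
combine 23, al(29) → 52
combine io(33), 42 → 75
combine 52, de(72) → 124
combine 75, 124 → 199
Huffman total = 12 + 23 + 42 + 52 + 75 + 124 + 199 = 527 bits.
Saving = 597 − 527 = 70 bits.

70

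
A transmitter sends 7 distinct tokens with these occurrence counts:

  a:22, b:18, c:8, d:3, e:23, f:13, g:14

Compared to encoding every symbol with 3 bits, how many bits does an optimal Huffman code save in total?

34

Fixed-length: 3 bits × 101 symbols = 303 bits.
Huffman merges:
d(3) + c(8) → 11
11 + f(13) → 24
g(14) + b(18) → 32
a(22) + e(23) → 45
24 + 32 → 56
45 + 56 → 101
Huffman total = 11 + 24 + 32 + 45 + 56 + 101 = 269 bits.
Saving = 303 − 269 = 34 bits.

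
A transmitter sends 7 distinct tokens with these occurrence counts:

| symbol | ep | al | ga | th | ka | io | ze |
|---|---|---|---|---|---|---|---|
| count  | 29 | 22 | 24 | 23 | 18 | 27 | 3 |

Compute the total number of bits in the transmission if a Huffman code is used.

Greedily combine the two least-frequent nodes:
ze(3) + ka(18) → 21
21 + al(22) → 43
th(23) + ga(24) → 47
io(27) + ep(29) → 56
43 + 47 → 90
56 + 90 → 146
Each symbol's bit-cost is frequency × depth; summing gives 403 bits (equivalently 21 + 43 + 47 + 56 + 90 + 146).

403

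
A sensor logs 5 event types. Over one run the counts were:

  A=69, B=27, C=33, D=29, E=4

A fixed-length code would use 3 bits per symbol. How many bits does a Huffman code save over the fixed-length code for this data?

140

Fixed-length: 3 bits × 162 symbols = 486 bits.
Huffman merges:
merge E(4) and B(27): 31
merge D(29) and 31: 60
merge C(33) and 60: 93
merge A(69) and 93: 162
Huffman total = 31 + 60 + 93 + 162 = 346 bits.
Saving = 486 − 346 = 140 bits.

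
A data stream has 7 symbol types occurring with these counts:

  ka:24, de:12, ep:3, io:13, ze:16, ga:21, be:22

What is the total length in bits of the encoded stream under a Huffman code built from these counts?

Greedily combine the two least-frequent nodes:
merge ep(3) and de(12): 15
merge io(13) and 15: 28
merge ze(16) and ga(21): 37
merge be(22) and ka(24): 46
merge 28 and 37: 65
merge 46 and 65: 111
Each symbol's bit-cost is frequency × depth; summing gives 302 bits (equivalently 15 + 28 + 37 + 46 + 65 + 111).

302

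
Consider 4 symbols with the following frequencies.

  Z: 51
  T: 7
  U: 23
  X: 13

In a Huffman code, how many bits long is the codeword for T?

Repeatedly merge the two smallest:
combine T(7), X(13) → 20
combine 20, U(23) → 43
combine 43, Z(51) → 94
T's leaf is at depth 3, giving a 3-bit codeword.

3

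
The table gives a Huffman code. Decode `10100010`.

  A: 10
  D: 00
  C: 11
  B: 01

AADA

Read left to right; each codeword is recognised as soon as it completes (prefix code):
  10→A | 10→A | 00→D | 10→A
Decoded message: AADA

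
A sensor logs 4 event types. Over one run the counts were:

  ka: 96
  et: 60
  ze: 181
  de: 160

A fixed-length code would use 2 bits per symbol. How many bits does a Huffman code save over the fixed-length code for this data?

25

Fixed-length: 2 bits × 497 symbols = 994 bits.
Huffman merges:
merge et(60) and ka(96): 156
merge 156 and de(160): 316
merge ze(181) and 316: 497
Huffman total = 156 + 316 + 497 = 969 bits.
Saving = 994 − 969 = 25 bits.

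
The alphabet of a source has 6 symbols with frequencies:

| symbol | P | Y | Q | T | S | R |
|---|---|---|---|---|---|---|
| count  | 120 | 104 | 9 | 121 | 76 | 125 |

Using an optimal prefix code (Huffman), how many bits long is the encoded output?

1384

Build the Huffman tree bottom-up:
Q(9) + S(76) → 85
85 + Y(104) → 189
P(120) + T(121) → 241
R(125) + 189 → 314
241 + 314 → 555
Each symbol's bit-cost is frequency × depth; summing gives 1384 bits (equivalently 85 + 189 + 241 + 314 + 555).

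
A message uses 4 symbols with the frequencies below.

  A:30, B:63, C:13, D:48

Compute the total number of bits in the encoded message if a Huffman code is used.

Merge the two smallest weights repeatedly:
merge C(13) and A(30): 43
merge 43 and D(48): 91
merge B(63) and 91: 154
Each symbol's bit-cost is frequency × depth; summing gives 288 bits (equivalently 43 + 91 + 154).

288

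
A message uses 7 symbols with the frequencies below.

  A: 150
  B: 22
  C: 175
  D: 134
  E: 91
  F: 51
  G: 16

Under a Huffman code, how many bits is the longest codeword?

Merge the two lowest-weight nodes at each step:
G(16) + B(22) → 38
38 + F(51) → 89
89 + E(91) → 180
D(134) + A(150) → 284
C(175) + 180 → 355
284 + 355 → 639
The rarest symbols sit at the bottom; the longest codeword is 5 bits.

5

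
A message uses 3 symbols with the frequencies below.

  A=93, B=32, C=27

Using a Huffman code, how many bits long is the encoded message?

Merge the two smallest weights repeatedly:
combine C(27), B(32) → 59
combine 59, A(93) → 152
The encoded length is the sum of every internal node's weight: 59 + 152 = 211 bits.

211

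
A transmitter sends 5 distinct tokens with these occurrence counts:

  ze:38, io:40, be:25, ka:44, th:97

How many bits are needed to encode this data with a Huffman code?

538

Merge the two smallest weights repeatedly:
be(25) + ze(38) → 63
io(40) + ka(44) → 84
63 + 84 → 147
th(97) + 147 → 244
Total encoded bits = sum of merged weights = 63 + 84 + 147 + 244 = 538.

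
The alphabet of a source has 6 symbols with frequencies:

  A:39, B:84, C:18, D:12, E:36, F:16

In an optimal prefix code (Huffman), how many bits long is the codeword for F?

4

Repeatedly merge the two smallest:
D(12) + F(16) → 28
C(18) + 28 → 46
E(36) + A(39) → 75
46 + 75 → 121
B(84) + 121 → 205
F's leaf is at depth 4, giving a 4-bit codeword.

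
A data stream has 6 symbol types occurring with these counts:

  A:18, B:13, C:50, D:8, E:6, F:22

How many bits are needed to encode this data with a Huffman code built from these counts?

265

Merge the two smallest weights repeatedly:
merge E(6) and D(8): 14
merge B(13) and 14: 27
merge A(18) and F(22): 40
merge 27 and 40: 67
merge C(50) and 67: 117
Each symbol's bit-cost is frequency × depth; summing gives 265 bits (equivalently 14 + 27 + 40 + 67 + 117).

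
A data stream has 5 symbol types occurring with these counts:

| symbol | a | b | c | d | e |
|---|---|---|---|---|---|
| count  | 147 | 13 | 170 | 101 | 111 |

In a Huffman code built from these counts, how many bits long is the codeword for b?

Build the tree from the bottom:
merge b(13) and d(101): 114
merge e(111) and 114: 225
merge a(147) and c(170): 317
merge 225 and 317: 542
b's leaf is at depth 3, giving a 3-bit codeword.

3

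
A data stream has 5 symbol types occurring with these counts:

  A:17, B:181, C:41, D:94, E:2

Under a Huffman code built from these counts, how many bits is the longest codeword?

Merge the two lowest-weight nodes at each step:
E(2) + A(17) → 19
19 + C(41) → 60
60 + D(94) → 154
154 + B(181) → 335
The first pair merged (E, A) ends up deepest, at depth 4.

4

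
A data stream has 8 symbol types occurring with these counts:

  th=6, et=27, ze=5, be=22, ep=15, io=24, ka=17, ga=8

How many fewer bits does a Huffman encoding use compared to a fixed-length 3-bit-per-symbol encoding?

Fixed-length: 3 bits × 124 symbols = 372 bits.
Huffman merges:
combine ze(5), th(6) → 11
combine ga(8), 11 → 19
combine ep(15), ka(17) → 32
combine 19, be(22) → 41
combine io(24), et(27) → 51
combine 32, 41 → 73
combine 51, 73 → 124
Huffman total = 11 + 19 + 32 + 41 + 51 + 73 + 124 = 351 bits.
Saving = 372 − 351 = 21 bits.

21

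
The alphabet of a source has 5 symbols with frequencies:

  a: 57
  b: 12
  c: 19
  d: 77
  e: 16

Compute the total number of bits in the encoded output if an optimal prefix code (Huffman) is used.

360

Build the Huffman tree bottom-up:
merge b(12) and e(16): 28
merge c(19) and 28: 47
merge 47 and a(57): 104
merge d(77) and 104: 181
Total encoded bits = sum of merged weights = 28 + 47 + 104 + 181 = 360.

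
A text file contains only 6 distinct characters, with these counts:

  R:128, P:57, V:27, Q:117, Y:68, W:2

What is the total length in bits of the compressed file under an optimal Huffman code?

Build the Huffman tree bottom-up:
W(2) + V(27) → 29
29 + P(57) → 86
Y(68) + 86 → 154
Q(117) + R(128) → 245
154 + 245 → 399
Total encoded bits = sum of merged weights = 29 + 86 + 154 + 245 + 399 = 913.

913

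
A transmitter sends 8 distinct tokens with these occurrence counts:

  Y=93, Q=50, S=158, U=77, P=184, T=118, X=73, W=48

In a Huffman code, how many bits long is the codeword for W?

4

Repeatedly merge the two smallest:
combine W(48), Q(50) → 98
combine X(73), U(77) → 150
combine Y(93), 98 → 191
combine T(118), 150 → 268
combine S(158), P(184) → 342
combine 191, 268 → 459
combine 342, 459 → 801
W sits 4 levels below the root, so its codeword is 4 bits.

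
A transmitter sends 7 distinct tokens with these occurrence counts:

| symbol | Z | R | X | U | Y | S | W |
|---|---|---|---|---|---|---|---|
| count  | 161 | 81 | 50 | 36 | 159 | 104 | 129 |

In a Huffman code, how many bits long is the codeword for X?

Repeatedly merge the two smallest:
combine U(36), X(50) → 86
combine R(81), 86 → 167
combine S(104), W(129) → 233
combine Y(159), Z(161) → 320
combine 167, 233 → 400
combine 320, 400 → 720
X sits 4 levels below the root, so its codeword is 4 bits.

4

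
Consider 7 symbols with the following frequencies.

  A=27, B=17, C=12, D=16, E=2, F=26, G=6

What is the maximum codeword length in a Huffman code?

Merge the two lowest-weight nodes at each step:
combine E(2), G(6) → 8
combine 8, C(12) → 20
combine D(16), B(17) → 33
combine 20, F(26) → 46
combine A(27), 33 → 60
combine 46, 60 → 106
The rarest symbols sit at the bottom; the longest codeword is 4 bits.

4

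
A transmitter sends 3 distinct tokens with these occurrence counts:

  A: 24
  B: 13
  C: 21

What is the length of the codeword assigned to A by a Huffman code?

Huffman merges, smallest pair first:
combine B(13), C(21) → 34
combine A(24), 34 → 58
A is merged only at the final step, so code length = 1.

1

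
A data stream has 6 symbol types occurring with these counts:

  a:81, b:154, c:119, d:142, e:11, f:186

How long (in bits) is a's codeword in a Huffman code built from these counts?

4

Huffman merges, smallest pair first:
combine e(11), a(81) → 92
combine 92, c(119) → 211
combine d(142), b(154) → 296
combine f(186), 211 → 397
combine 296, 397 → 693
The subtree containing a is merged 4 times, so code length = 4.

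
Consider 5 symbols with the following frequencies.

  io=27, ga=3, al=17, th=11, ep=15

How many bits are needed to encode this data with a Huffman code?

160

Greedily combine the two least-frequent nodes:
merge ga(3) and th(11): 14
merge 14 and ep(15): 29
merge al(17) and io(27): 44
merge 29 and 44: 73
The encoded length is the sum of every internal node's weight: 14 + 29 + 44 + 73 = 160 bits.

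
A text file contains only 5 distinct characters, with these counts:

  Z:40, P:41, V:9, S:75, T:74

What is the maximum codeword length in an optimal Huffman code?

3

Merge the two lowest-weight nodes at each step:
combine V(9), Z(40) → 49
combine P(41), 49 → 90
combine T(74), S(75) → 149
combine 90, 149 → 239
Maximum depth reached is 3.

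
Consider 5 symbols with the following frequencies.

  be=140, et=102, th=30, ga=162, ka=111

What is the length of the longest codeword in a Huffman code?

Merge the two lowest-weight nodes at each step:
merge th(30) and et(102): 132
merge ka(111) and 132: 243
merge be(140) and ga(162): 302
merge 243 and 302: 545
The first pair merged (th, et) ends up deepest, at depth 3.

3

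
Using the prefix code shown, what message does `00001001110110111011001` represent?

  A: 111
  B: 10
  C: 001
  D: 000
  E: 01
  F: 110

Read left to right; each codeword is recognised as soon as it completes (prefix code):
  000→D | 01→E | 001→C | 110→F | 110→F | 111→A | 01→E | 10→B | 01→E
Decoded message: DECFFAEBE

DECFFAEBE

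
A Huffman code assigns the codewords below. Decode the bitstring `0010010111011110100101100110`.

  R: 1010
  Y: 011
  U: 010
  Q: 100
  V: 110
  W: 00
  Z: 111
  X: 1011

Read left to right; each codeword is recognised as soon as it completes (prefix code):
  00→W | 100→Q | 1011→X | 1011→X | 110→V | 100→Q | 1011→X | 00→W | 110→V
Decoded message: WQXXVQXWV

WQXXVQXWV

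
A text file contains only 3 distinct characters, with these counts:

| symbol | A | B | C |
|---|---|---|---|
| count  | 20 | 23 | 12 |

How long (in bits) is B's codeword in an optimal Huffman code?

Build the tree from the bottom:
C(12) + A(20) → 32
B(23) + 32 → 55
B is a child of the root — depth 1, so its codeword is a single bit.

1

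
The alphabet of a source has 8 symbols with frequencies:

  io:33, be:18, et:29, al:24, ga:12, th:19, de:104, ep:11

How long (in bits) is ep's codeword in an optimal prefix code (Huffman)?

Build the tree from the bottom:
ep(11) + ga(12) → 23
be(18) + th(19) → 37
23 + al(24) → 47
et(29) + io(33) → 62
37 + 47 → 84
62 + 84 → 146
de(104) + 146 → 250
The subtree containing ep is merged 5 times, so code length = 5.

5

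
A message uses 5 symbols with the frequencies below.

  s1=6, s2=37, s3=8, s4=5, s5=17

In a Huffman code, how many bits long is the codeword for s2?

1

Repeatedly merge the two smallest:
combine s4(5), s1(6) → 11
combine s3(8), 11 → 19
combine s5(17), 19 → 36
combine 36, s2(37) → 73
s2 is a child of the root — depth 1, so its codeword is a single bit.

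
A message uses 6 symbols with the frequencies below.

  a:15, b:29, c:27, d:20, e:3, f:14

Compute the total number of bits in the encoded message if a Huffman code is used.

265

Greedily combine the two least-frequent nodes:
merge e(3) and f(14): 17
merge a(15) and 17: 32
merge d(20) and c(27): 47
merge b(29) and 32: 61
merge 47 and 61: 108
Each symbol's bit-cost is frequency × depth; summing gives 265 bits (equivalently 17 + 32 + 47 + 61 + 108).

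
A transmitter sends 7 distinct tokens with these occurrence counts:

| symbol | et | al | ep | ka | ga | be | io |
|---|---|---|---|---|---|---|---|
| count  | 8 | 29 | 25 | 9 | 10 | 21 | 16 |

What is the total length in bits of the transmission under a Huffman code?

Merge the two smallest weights repeatedly:
merge et(8) and ka(9): 17
merge ga(10) and io(16): 26
merge 17 and be(21): 38
merge ep(25) and 26: 51
merge al(29) and 38: 67
merge 51 and 67: 118
Each symbol's bit-cost is frequency × depth; summing gives 317 bits (equivalently 17 + 26 + 38 + 51 + 67 + 118).

317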